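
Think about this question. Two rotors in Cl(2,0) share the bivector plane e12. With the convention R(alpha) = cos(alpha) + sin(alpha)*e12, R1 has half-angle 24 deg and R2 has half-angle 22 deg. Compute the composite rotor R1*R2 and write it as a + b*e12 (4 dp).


Same-plane rotors commute and their half-angles add:
R1*R2 = cos(a1 + a2) + sin(a1 + a2)*e12.
a1 + a2 = 24 + 22 = 46 deg
cos(46 deg) = 0.6947
sin(46 deg) = 0.7193
R1*R2 = 0.6947 + 0.7193*e12


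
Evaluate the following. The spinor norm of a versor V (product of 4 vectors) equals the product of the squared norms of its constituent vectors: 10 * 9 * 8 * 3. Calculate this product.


Spinor norm N(V) = |v1|^2 * |v2|^2 * ... * |v4|^2
= 10 * 9 * 8 * 3
Running product: 10, 90, 720, 2160
N(V) = 2160


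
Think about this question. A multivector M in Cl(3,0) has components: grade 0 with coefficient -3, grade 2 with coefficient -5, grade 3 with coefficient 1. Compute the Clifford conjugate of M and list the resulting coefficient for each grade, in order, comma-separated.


Clifford conjugate sign for grade k: (-1)^(k(k+1)/2)
Grade 0: (-1)^(0*1/2) = (-1)^0 = 1, coeff -3 -> -3
Grade 2: (-1)^(2*3/2) = (-1)^3 = -1, coeff -5 -> 5
Grade 3: (-1)^(3*4/2) = (-1)^6 = 1, coeff 1 -> 1
Conjugated coefficients: -3, 5, 1


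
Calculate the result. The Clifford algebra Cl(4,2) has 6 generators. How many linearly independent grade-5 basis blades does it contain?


Number of grade-k basis blades in Cl(p,q) with n = p + q is C(n, k).
n = 4 + 2 = 6
C(6, 5) = 6! / (5! * 1!)
= 720 / (120 * 1)
= 6


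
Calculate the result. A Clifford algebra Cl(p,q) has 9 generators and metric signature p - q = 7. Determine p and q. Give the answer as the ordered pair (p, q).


We need p + q = 9 and p - q = 7.
Adding: 2p = 9 + 7 = 16, so p = 8.
Then q = 9 - 8 = 1.
(p, q) = (8, 1)


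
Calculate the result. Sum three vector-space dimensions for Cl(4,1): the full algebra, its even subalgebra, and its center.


n = 4 + 1 = 5
Total dim = 2^5 = 32
Even subalgebra dim = 2^4 = 16
n is odd, so center dim = 2
Sum = 32 + 16 + 2 = 50


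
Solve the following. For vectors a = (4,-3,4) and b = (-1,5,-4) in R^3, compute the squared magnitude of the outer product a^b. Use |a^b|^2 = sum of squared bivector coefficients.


a wedge b = (a1*b2 - a2*b1)*e12 + (a1*b3 - a3*b1)*e13 + (a2*b3 - a3*b2)*e23
e12 coeff: 4*5 - (-3)*(-1) = 20 - 3 = 17
e13 coeff: 4*(-4) - 4*(-1) = -16 - (-4) = -12
e23 coeff: (-3)*(-4) - 4*5 = 12 - 20 = -8
|a wedge b|^2 = 17^2 + (-12)^2 + (-8)^2
= 289 + 144 + 64
= 497


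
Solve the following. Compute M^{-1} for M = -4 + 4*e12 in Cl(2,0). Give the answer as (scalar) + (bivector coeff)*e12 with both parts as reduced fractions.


M = -4 + 4*e12, where e12^2 = -1.
Since M commutes with its reverse ~M = a - b*e12, M * ~M = a^2 - b^2*e12^2 = a^2 + b^2.
So M^{-1} = ~M / (a^2 + b^2) = (a - b*e12)/(a^2 + b^2).
a^2 + b^2 = 16 + 16 = 32
Scalar part = -4/32 = -1/8
Bivector coeff = -4/32 = -1/8
M^{-1} = -1/8 - 1/8*e12


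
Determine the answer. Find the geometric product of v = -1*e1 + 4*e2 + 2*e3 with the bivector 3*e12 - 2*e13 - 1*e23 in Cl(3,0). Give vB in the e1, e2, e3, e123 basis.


vB has grade-1 (vector) and grade-3 (trivector) parts: vB = (v _| B) + (v ^ B).
Vector part <vB>_1:
  e1: -v2*b12 - v3*b13 = -(4)*(3) - (2)*(-2) = -8
  e2: v1*b12 - v3*b23 = (-1)*(3) - (2)*(-1) = -1
  e3: v1*b13 + v2*b23 = (-1)*(-2) + (4)*(-1) = -2
Trivector part <vB>_3:
  e123: v1*b23 - v2*b13 + v3*b12 = (-1)*(-1) - (4)*(-2) + (2)*(3) = 15
vB = -8*e1 - 1*e2 - 2*e3 + 15*e123


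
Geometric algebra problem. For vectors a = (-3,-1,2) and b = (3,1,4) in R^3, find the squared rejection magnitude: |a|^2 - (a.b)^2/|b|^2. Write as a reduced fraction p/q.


|a|^2 = (-3)^2 + (-1)^2 + 2^2 = 14
|b|^2 = 3^2 + 1^2 + 4^2 = 26
a . b = (-3)*3 + (-1)*1 + 2*4 = -2
(a.b)^2 = (-2)^2 = 4
|rej|^2 = 14 - 4/26
= (364 - 4)/26
= 360/26
In lowest terms: 180/13


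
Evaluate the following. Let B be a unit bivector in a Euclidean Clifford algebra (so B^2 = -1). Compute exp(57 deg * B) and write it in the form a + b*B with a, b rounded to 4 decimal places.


For a unit bivector B with B^2 = -1, the exponential series gives
e^(theta*B) = cos(theta) + sin(theta)*B (the GA analogue of Euler's formula).
theta = 57 degrees = 0.994838 rad
cos(57 deg) = 0.5446
sin(57 deg) = 0.8387
exp(theta*B) = 0.5446 + 0.8387*B


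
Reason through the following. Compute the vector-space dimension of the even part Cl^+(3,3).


Even subalgebra dimension = 2^(n-1)
n = 3 + 3 = 6
2^(6 - 1) = 2^5 = 32
Verification: sum of C(6,k) for even k = 1 + 15 + 15 + 1 = 32
Result = 32


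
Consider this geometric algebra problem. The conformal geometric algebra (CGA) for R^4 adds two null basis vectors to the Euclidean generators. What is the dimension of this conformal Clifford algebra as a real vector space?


The conformal model of R^4 uses Cl(5,1): the 4 Euclidean generators plus two extra orthogonal generators e+ (e+^2 = +1) and e- (e-^2 = -1), from which the null vectors e0, einf are built.
Number of generators m = 4 + 2 = 6.
dim Cl(p,q) = 2^m = 2^6 = 64


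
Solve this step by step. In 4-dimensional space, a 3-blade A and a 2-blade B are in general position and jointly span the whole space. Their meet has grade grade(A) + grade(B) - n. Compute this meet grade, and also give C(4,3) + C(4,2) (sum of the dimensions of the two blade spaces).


Meet grade = grade(A) + grade(B) - n
= 3 + 2 - 4 = 1
C(4,3) = 4
C(4,2) = 6
dim_A + dim_B = 4 + 6 = 10


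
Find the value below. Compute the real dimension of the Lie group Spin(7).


Spin(n) double-covers SO(n); both have Lie algebra so(n) of dimension n(n-1)/2.
n = 7
n(n-1) = 7 * 6 = 42
dim Spin(7) = 42/2 = 21


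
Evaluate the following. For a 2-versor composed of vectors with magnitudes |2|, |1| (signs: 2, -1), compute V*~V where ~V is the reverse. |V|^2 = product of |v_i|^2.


Each vector v_i has |v_i|^2 = s_i^2
Squared scales: 2^2 = 4, (-1)^2 = 1
|V|^2 = 4 * 1
= 4


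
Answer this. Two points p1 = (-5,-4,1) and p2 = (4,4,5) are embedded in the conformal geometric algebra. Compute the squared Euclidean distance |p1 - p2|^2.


p1 - p2 = (-9, -8, -4)
|p1 - p2|^2 = (-9)^2 + (-8)^2 + (-4)^2
= 81 + 64 + 16
= 161


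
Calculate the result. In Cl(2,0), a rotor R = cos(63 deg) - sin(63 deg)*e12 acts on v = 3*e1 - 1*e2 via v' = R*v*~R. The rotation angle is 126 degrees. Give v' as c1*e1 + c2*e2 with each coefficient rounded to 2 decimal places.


Rotor R = cos(63deg) - sin(63deg)*e12
Rotation angle theta = 2 * 63 = 126 degrees
v' = R*v*~R rotates v by theta.
cos(126deg) = -0.5878, sin(126deg) = 0.8090
v'_1 = 3*cos(126deg) - (-1)*sin(126deg)
= 3*(-0.5878) - (-1)*0.8090
= -0.95
v'_2 = 3*sin(126deg) + (-1)*cos(126deg)
= 3*0.8090 + (-1)*(-0.5878)
= 3.01
v' = -0.95*e1 + 3.01*e2


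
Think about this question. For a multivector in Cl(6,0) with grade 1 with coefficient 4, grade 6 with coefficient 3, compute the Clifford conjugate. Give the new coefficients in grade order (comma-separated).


Clifford conjugate sign for grade k: (-1)^(k(k+1)/2)
Grade 1: (-1)^(1*2/2) = (-1)^1 = -1, coeff 4 -> -4
Grade 6: (-1)^(6*7/2) = (-1)^21 = -1, coeff 3 -> -3
Conjugated coefficients: -4, -3


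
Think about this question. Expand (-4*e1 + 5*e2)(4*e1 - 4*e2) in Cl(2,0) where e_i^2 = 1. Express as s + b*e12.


Expand: (-4*e1 + 5*e2)(4*e1 - 4*e2)
= (-4)*4*e1e1 + (-4)*(-4)*e1e2 + 5*4*e2e1 + 5*(-4)*e2e2
Using e1^2 = e2^2 = 1, e2e1 = -e1e2:
Scalar part s = (-4)*4 + 5*(-4) = -16 + (-20) = -36
Bivector part b = (-4)*(-4) - 5*4 = 16 - 20 = -4
uv = -36 - 4*e12


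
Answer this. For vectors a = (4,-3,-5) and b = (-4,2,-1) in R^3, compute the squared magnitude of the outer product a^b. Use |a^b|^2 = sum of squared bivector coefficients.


a wedge b = (a1*b2 - a2*b1)*e12 + (a1*b3 - a3*b1)*e13 + (a2*b3 - a3*b2)*e23
e12 coeff: 4*2 - (-3)*(-4) = 8 - 12 = -4
e13 coeff: 4*(-1) - (-5)*(-4) = -4 - 20 = -24
e23 coeff: (-3)*(-1) - (-5)*2 = 3 - (-10) = 13
|a wedge b|^2 = (-4)^2 + (-24)^2 + 13^2
= 16 + 576 + 169
= 761


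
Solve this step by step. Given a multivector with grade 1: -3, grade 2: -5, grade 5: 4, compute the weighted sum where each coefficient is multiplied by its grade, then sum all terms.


Grade-weighted sum = sum of grade_k * coefficient_k
1*(-3) = -3
2*(-5) = -10
5*4 = 20
Total = -3 + (-10) + 20 = 7


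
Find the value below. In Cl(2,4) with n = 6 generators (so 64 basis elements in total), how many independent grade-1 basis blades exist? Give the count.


Number of grade-k basis blades in Cl(p,q) with n = p + q is C(n, k).
n = 2 + 4 = 6
C(6, 1) = 6! / (1! * 5!)
= 720 / (1 * 120)
= 6


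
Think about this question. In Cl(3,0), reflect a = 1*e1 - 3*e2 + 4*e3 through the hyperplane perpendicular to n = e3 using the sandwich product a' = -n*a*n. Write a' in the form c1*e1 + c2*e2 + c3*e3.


Reflection formula: a' = -n*a*n, with n = e3 (unit vector, n^2 = 1).
For reflection through hyperplane perp to e3:
The component along e3 flips sign, others stay.
a = (1, -3, 4)
a' = (1, -3, -4)
a' = 1*e1 - 3*e2 - 4*e3


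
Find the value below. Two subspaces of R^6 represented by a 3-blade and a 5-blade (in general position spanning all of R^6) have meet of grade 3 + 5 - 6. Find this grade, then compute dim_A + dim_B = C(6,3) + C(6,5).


Meet grade = grade(A) + grade(B) - n
= 3 + 5 - 6 = 2
C(6,3) = 20
C(6,5) = 6
dim_A + dim_B = 20 + 6 = 26


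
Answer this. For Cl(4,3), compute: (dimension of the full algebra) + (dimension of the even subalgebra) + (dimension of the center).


n = 4 + 3 = 7
Total dim = 2^7 = 128
Even subalgebra dim = 2^6 = 64
n is odd, so center dim = 2
Sum = 128 + 64 + 2 = 194


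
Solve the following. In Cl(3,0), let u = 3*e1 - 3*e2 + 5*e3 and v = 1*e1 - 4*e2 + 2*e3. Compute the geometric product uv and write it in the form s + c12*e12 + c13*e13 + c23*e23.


In Cl(3,0): e_i^2 = 1, e_ie_j = -e_je_i for i != j.
Scalar part = u . v = 3*1 + (-3)*(-4) + 5*2
= 3 + 12 + 10 = 25
e12 coeff = 3*(-4) - (-3)*1 = -12 - (-3) = -9
e13 coeff = 3*2 - 5*1 = 6 - 5 = 1
e23 coeff = (-3)*2 - 5*(-4) = -6 - (-20) = 14
uv = 25 - 9*e12 + 1*e13 + 14*e23


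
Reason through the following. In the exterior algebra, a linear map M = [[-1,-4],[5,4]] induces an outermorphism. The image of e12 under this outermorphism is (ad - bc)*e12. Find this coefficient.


The outermorphism of a linear map f sends e1^e2 to f(e1)^f(e2).
f(e1) = -1*e1 + 5*e2
f(e2) = -4*e1 + 4*e2
f(e1) ^ f(e2) = (-1*e1 + 5*e2) ^ (-4*e1 + 4*e2)
= (-1)*4*e12 + 5*(-4)*e21
= (-4 - (-20))*e12
= 16*e12
Coefficient = 16


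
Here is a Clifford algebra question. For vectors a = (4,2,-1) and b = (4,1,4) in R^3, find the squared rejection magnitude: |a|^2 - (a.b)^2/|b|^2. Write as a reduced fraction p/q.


|a|^2 = 4^2 + 2^2 + (-1)^2 = 21
|b|^2 = 4^2 + 1^2 + 4^2 = 33
a . b = 4*4 + 2*1 + (-1)*4 = 14
(a.b)^2 = 14^2 = 196
|rej|^2 = 21 - 196/33
= (693 - 196)/33
= 497/33
In lowest terms: 497/33


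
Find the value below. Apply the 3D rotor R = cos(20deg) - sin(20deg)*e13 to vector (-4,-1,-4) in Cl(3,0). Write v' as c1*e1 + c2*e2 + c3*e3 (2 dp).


Rotor R = cos(20deg) - sin(20deg)*e13
Rotation angle theta = 2 * 20 = 40 degrees in the e13 plane (e1 -> e3).
The component perpendicular to the plane (e2) is invariant: v'_2 = v2 = -1.00
cos(40deg) = 0.7660, sin(40deg) = 0.6428
v'_1 = v1*cos(theta) - v3*sin(theta) = -4*0.7660 - (-4)*0.6428 = -0.49
v'_3 = v1*sin(theta) + v3*cos(theta) = -4*0.6428 + (-4)*0.7660 = -5.64
v' = -0.49*e1 - 1.00*e2 - 5.64*e3


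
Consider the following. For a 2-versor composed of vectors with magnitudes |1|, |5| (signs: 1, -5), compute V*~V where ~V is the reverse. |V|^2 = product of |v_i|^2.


Each vector v_i has |v_i|^2 = s_i^2
Squared scales: 1^2 = 1, (-5)^2 = 25
|V|^2 = 1 * 25
= 25


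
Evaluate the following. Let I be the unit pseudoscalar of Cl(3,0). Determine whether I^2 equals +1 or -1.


The pseudoscalar I = e1...e_n (product of all n generators) of Cl(p,q) satisfies I^2 = (-1)^(q + n(n-1)/2).
p = 3, q = 0, n = p + q = 3
n(n-1)/2 = 3 * 2 / 2 = 3
Exponent = q + n(n-1)/2 = 0 + 3 = 3
I^2 = (-1)^3 = -1


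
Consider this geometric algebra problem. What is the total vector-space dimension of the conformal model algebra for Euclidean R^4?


The conformal model of R^4 uses Cl(5,1): the 4 Euclidean generators plus two extra orthogonal generators e+ (e+^2 = +1) and e- (e-^2 = -1), from which the null vectors e0, einf are built.
Number of generators m = 4 + 2 = 6.
dim Cl(p,q) = 2^m = 2^6 = 64


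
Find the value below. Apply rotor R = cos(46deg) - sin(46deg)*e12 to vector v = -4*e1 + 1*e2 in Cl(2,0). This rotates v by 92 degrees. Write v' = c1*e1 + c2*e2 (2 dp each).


Rotor R = cos(46deg) - sin(46deg)*e12
Rotation angle theta = 2 * 46 = 92 degrees
v' = R*v*~R rotates v by theta.
cos(92deg) = -0.0349, sin(92deg) = 0.9994
v'_1 = -4*cos(92deg) - 1*sin(92deg)
= -4*(-0.0349) - 1*0.9994
= -0.86
v'_2 = -4*sin(92deg) + 1*cos(92deg)
= -4*0.9994 + 1*(-0.0349)
= -4.03
v' = -0.86*e1 - 4.03*e2


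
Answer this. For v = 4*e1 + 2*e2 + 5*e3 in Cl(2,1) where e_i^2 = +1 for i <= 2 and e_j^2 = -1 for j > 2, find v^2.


v^2 = sum of c_i^2 * e_i^2
Positive signature terms (e_i^2 = +1): 4^2 + 2^2 = 20
Negative signature terms (e_j^2 = -1): 5^2 = 25
v^2 = 20 - 25 = -5


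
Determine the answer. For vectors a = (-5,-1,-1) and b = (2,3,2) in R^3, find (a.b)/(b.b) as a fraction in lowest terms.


Projection coefficient = (a . b) / (b . b)
a . b = (-5)*2 + (-1)*3 + (-1)*2
= -10 + (-3) + (-2) = -15
b . b = 2^2 + 3^2 + 2^2
= 4 + 9 + 4 = 17
Coefficient = -15/17
In lowest terms: -15/17


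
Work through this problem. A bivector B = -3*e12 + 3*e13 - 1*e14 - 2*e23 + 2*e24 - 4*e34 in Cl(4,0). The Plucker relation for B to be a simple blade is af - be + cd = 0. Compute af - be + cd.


Plucker relation: af - be + cd
a*f = (-3)*(-4) = 12
b*e = 3*2 = 6
c*d = (-1)*(-2) = 2
af - be + cd = 12 - 6 + 2
= 8


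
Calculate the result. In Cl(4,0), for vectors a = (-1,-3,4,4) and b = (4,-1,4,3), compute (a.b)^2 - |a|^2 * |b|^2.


a . b = (-1)*4 + (-3)*(-1) + 4*4 + 4*3
= -4 + 3 + 16 + 12 = 27
|a|^2 = (-1)^2 + (-3)^2 + 4^2 + 4^2 = 42
|b|^2 = 4^2 + (-1)^2 + 4^2 + 3^2 = 42
(a.b)^2 = 27^2 = 729
|a|^2 * |b|^2 = 42 * 42 = 1764
Result = 729 - 1764 = -1035


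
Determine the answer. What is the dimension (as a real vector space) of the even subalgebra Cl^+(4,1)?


Even subalgebra dimension = 2^(n-1)
n = 4 + 1 = 5
2^(5 - 1) = 2^4 = 16
Verification: sum of C(5,k) for even k = 1 + 10 + 5 = 16
Result = 16


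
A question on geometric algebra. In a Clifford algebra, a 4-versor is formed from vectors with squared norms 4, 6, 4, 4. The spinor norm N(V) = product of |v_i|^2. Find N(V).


Spinor norm N(V) = |v1|^2 * |v2|^2 * ... * |v4|^2
= 4 * 6 * 4 * 4
Running product: 4, 24, 96, 384
N(V) = 384


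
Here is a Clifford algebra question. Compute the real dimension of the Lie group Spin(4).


Spin(n) double-covers SO(n); both have Lie algebra so(n) of dimension n(n-1)/2.
n = 4
n(n-1) = 4 * 3 = 12
dim Spin(4) = 12/2 = 6


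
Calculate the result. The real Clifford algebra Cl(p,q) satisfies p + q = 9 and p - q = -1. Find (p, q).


We need p + q = 9 and p - q = -1.
Adding: 2p = 9 + (-1) = 8, so p = 4.
Then q = 9 - 4 = 5.
(p, q) = (4, 5)


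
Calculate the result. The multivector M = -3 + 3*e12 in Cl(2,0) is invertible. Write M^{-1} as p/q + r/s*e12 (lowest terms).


M = -3 + 3*e12, where e12^2 = -1.
Since M commutes with its reverse ~M = a - b*e12, M * ~M = a^2 - b^2*e12^2 = a^2 + b^2.
So M^{-1} = ~M / (a^2 + b^2) = (a - b*e12)/(a^2 + b^2).
a^2 + b^2 = 9 + 9 = 18
Scalar part = -3/18 = -1/6
Bivector coeff = -3/18 = -1/6
M^{-1} = -1/6 - 1/6*e12


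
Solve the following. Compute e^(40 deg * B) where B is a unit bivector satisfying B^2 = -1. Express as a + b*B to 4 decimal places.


For a unit bivector B with B^2 = -1, the exponential series gives
e^(theta*B) = cos(theta) + sin(theta)*B (the GA analogue of Euler's formula).
theta = 40 degrees = 0.698132 rad
cos(40 deg) = 0.7660
sin(40 deg) = 0.6428
exp(theta*B) = 0.7660 + 0.6428*B


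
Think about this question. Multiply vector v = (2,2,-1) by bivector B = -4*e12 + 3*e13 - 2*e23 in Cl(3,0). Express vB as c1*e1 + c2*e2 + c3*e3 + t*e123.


vB has grade-1 (vector) and grade-3 (trivector) parts: vB = (v _| B) + (v ^ B).
Vector part <vB>_1:
  e1: -v2*b12 - v3*b13 = -(2)*(-4) - (-1)*(3) = 11
  e2: v1*b12 - v3*b23 = (2)*(-4) - (-1)*(-2) = -10
  e3: v1*b13 + v2*b23 = (2)*(3) + (2)*(-2) = 2
Trivector part <vB>_3:
  e123: v1*b23 - v2*b13 + v3*b12 = (2)*(-2) - (2)*(3) + (-1)*(-4) = -6
vB = 11*e1 - 10*e2 + 2*e3 - 6*e123


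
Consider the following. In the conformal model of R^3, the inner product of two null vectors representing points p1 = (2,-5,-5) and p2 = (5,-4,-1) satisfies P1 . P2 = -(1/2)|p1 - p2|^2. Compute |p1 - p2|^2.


p1 - p2 = (-3, -1, -4)
|p1 - p2|^2 = (-3)^2 + (-1)^2 + (-4)^2
= 9 + 1 + 16
= 26


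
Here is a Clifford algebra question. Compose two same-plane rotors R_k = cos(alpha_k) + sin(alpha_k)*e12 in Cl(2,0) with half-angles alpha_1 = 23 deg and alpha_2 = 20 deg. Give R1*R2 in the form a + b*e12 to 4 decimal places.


Same-plane rotors commute and their half-angles add:
R1*R2 = cos(a1 + a2) + sin(a1 + a2)*e12.
a1 + a2 = 23 + 20 = 43 deg
cos(43 deg) = 0.7314
sin(43 deg) = 0.6820
R1*R2 = 0.7314 + 0.6820*e12


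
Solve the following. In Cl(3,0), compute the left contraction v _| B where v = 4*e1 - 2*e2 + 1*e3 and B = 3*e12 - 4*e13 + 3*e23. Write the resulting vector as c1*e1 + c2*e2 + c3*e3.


Left contraction v _| B = <vB>_1 (grade-1 part of the geometric product vB).
Using e1_|e12 = e2, e2_|e12 = -e1, e1_|e13 = e3, e3_|e13 = -e1, e2_|e23 = e3, e3_|e23 = -e2:
e1 coeff: -v2*b12 - v3*b13 = -(-2)*(3) - (1)*(-4) = 10
e2 coeff: v1*b12 - v3*b23 = (4)*(3) - (1)*(3) = 9
e3 coeff: v1*b13 + v2*b23 = (4)*(-4) + (-2)*(3) = -22
v _| B = 10*e1 + 9*e2 - 22*e3


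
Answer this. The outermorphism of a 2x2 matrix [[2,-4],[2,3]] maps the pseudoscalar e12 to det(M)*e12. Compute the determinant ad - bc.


The outermorphism of a linear map f sends e1^e2 to f(e1)^f(e2).
f(e1) = 2*e1 + 2*e2
f(e2) = -4*e1 + 3*e2
f(e1) ^ f(e2) = (2*e1 + 2*e2) ^ (-4*e1 + 3*e2)
= 2*3*e12 + 2*(-4)*e21
= (6 - (-8))*e12
= 14*e12
Coefficient = 14


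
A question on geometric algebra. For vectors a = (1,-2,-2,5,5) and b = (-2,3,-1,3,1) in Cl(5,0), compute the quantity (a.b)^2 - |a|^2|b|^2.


a . b = 1*(-2) + (-2)*3 + (-2)*(-1) + 5*3 + 5*1
= -2 + (-6) + 2 + 15 + 5 = 14
|a|^2 = 1^2 + (-2)^2 + (-2)^2 + 5^2 + 5^2 = 59
|b|^2 = (-2)^2 + 3^2 + (-1)^2 + 3^2 + 1^2 = 24
(a.b)^2 = 14^2 = 196
|a|^2 * |b|^2 = 59 * 24 = 1416
Result = 196 - 1416 = -1220


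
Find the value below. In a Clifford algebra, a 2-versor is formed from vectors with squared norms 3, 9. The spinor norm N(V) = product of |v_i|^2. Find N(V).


Spinor norm N(V) = |v1|^2 * |v2|^2 * ... * |v2|^2
= 3 * 9
Running product: 3, 27
N(V) = 27


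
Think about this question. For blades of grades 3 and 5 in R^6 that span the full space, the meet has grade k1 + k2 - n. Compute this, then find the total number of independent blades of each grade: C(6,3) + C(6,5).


Meet grade = grade(A) + grade(B) - n
= 3 + 5 - 6 = 2
C(6,3) = 20
C(6,5) = 6
dim_A + dim_B = 20 + 6 = 26


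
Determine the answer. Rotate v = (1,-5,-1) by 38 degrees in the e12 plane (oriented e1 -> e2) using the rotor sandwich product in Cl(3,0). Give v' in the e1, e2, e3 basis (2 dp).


Rotor R = cos(19deg) - sin(19deg)*e12
Rotation angle theta = 2 * 19 = 38 degrees in the e12 plane (e1 -> e2).
The component perpendicular to the plane (e3) is invariant: v'_3 = v3 = -1.00
cos(38deg) = 0.7880, sin(38deg) = 0.6157
v'_1 = v1*cos(theta) - v2*sin(theta) = 1*0.7880 - (-5)*0.6157 = 3.87
v'_2 = v1*sin(theta) + v2*cos(theta) = 1*0.6157 + (-5)*0.7880 = -3.32
v' = 3.87*e1 - 3.32*e2 - 1.00*e3


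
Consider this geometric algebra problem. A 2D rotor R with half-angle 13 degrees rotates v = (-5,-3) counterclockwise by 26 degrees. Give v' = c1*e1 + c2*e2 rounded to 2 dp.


Rotor R = cos(13deg) - sin(13deg)*e12
Rotation angle theta = 2 * 13 = 26 degrees
v' = R*v*~R rotates v by theta.
cos(26deg) = 0.8988, sin(26deg) = 0.4384
v'_1 = -5*cos(26deg) - (-3)*sin(26deg)
= -5*0.8988 - (-3)*0.4384
= -3.18
v'_2 = -5*sin(26deg) + (-3)*cos(26deg)
= -5*0.4384 + (-3)*0.8988
= -4.89
v' = -3.18*e1 - 4.89*e2


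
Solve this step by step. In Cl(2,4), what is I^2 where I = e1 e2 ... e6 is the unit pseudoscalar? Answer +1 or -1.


The pseudoscalar I = e1...e_n (product of all n generators) of Cl(p,q) satisfies I^2 = (-1)^(q + n(n-1)/2).
p = 2, q = 4, n = p + q = 6
n(n-1)/2 = 6 * 5 / 2 = 15
Exponent = q + n(n-1)/2 = 4 + 15 = 19
I^2 = (-1)^19 = -1


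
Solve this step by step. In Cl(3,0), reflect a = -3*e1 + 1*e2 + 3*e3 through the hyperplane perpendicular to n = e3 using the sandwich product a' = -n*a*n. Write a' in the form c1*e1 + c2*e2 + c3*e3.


Reflection formula: a' = -n*a*n, with n = e3 (unit vector, n^2 = 1).
For reflection through hyperplane perp to e3:
The component along e3 flips sign, others stay.
a = (-3, 1, 3)
a' = (-3, 1, -3)
a' = -3*e1 + 1*e2 - 3*e3


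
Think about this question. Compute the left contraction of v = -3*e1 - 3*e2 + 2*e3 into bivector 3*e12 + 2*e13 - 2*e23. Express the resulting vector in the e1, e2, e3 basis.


Left contraction v _| B = <vB>_1 (grade-1 part of the geometric product vB).
Using e1_|e12 = e2, e2_|e12 = -e1, e1_|e13 = e3, e3_|e13 = -e1, e2_|e23 = e3, e3_|e23 = -e2:
e1 coeff: -v2*b12 - v3*b13 = -(-3)*(3) - (2)*(2) = 5
e2 coeff: v1*b12 - v3*b23 = (-3)*(3) - (2)*(-2) = -5
e3 coeff: v1*b13 + v2*b23 = (-3)*(2) + (-3)*(-2) = 0
v _| B = 5*e1 - 5*e2 + 0*e3


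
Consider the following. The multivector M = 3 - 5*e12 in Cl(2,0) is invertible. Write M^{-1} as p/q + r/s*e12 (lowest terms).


M = 3 - 5*e12, where e12^2 = -1.
Since M commutes with its reverse ~M = a - b*e12, M * ~M = a^2 - b^2*e12^2 = a^2 + b^2.
So M^{-1} = ~M / (a^2 + b^2) = (a - b*e12)/(a^2 + b^2).
a^2 + b^2 = 9 + 25 = 34
Scalar part = 3/34 = 3/34
Bivector coeff = 5/34 = 5/34
M^{-1} = 3/34 + 5/34*e12


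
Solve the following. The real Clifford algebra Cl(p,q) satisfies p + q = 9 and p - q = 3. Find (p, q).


We need p + q = 9 and p - q = 3.
Adding: 2p = 9 + 3 = 12, so p = 6.
Then q = 9 - 6 = 3.
(p, q) = (6, 3)


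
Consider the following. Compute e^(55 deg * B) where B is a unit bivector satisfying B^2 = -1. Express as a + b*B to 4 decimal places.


For a unit bivector B with B^2 = -1, the exponential series gives
e^(theta*B) = cos(theta) + sin(theta)*B (the GA analogue of Euler's formula).
theta = 55 degrees = 0.959931 rad
cos(55 deg) = 0.5736
sin(55 deg) = 0.8192
exp(theta*B) = 0.5736 + 0.8192*B


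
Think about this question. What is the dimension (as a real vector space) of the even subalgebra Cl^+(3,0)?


Even subalgebra dimension = 2^(n-1)
n = 3 + 0 = 3
2^(3 - 1) = 2^2 = 4
Verification: sum of C(3,k) for even k = 1 + 3 = 4
Result = 4


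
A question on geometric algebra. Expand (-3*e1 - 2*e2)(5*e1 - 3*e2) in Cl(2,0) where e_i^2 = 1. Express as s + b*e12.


Expand: (-3*e1 - 2*e2)(5*e1 - 3*e2)
= (-3)*5*e1e1 + (-3)*(-3)*e1e2 + (-2)*5*e2e1 + (-2)*(-3)*e2e2
Using e1^2 = e2^2 = 1, e2e1 = -e1e2:
Scalar part s = (-3)*5 + (-2)*(-3) = -15 + 6 = -9
Bivector part b = (-3)*(-3) - (-2)*5 = 9 - (-10) = 19
uv = -9 + 19*e12


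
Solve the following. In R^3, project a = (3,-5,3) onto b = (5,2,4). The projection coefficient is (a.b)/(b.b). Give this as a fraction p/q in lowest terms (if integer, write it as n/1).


Projection coefficient = (a . b) / (b . b)
a . b = 3*5 + (-5)*2 + 3*4
= 15 + (-10) + 12 = 17
b . b = 5^2 + 2^2 + 4^2
= 25 + 4 + 16 = 45
Coefficient = 17/45
In lowest terms: 17/45


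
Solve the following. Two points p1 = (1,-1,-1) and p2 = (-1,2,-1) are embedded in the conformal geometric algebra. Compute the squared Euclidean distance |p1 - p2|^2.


p1 - p2 = (2, -3, 0)
|p1 - p2|^2 = 2^2 + (-3)^2 + 0^2
= 4 + 9 + 0
= 13


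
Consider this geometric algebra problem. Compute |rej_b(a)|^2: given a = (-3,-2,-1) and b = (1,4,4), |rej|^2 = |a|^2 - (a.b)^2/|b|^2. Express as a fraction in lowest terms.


|a|^2 = (-3)^2 + (-2)^2 + (-1)^2 = 14
|b|^2 = 1^2 + 4^2 + 4^2 = 33
a . b = (-3)*1 + (-2)*4 + (-1)*4 = -15
(a.b)^2 = (-15)^2 = 225
|rej|^2 = 14 - 225/33
= (462 - 225)/33
= 237/33
In lowest terms: 79/11


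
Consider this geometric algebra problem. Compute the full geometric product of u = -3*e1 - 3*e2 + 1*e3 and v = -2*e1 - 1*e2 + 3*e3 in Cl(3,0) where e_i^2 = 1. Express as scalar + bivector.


In Cl(3,0): e_i^2 = 1, e_ie_j = -e_je_i for i != j.
Scalar part = u . v = (-3)*(-2) + (-3)*(-1) + 1*3
= 6 + 3 + 3 = 12
e12 coeff = (-3)*(-1) - (-3)*(-2) = 3 - 6 = -3
e13 coeff = (-3)*3 - 1*(-2) = -9 - (-2) = -7
e23 coeff = (-3)*3 - 1*(-1) = -9 - (-1) = -8
uv = 12 - 3*e12 - 7*e13 - 8*e23


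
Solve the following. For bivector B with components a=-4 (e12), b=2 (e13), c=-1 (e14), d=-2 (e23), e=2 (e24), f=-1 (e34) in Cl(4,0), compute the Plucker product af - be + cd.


Plucker relation: af - be + cd
a*f = (-4)*(-1) = 4
b*e = 2*2 = 4
c*d = (-1)*(-2) = 2
af - be + cd = 4 - 4 + 2
= 2


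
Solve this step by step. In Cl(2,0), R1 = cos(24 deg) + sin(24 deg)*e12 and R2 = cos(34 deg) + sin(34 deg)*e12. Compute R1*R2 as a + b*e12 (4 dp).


Same-plane rotors commute and their half-angles add:
R1*R2 = cos(a1 + a2) + sin(a1 + a2)*e12.
a1 + a2 = 24 + 34 = 58 deg
cos(58 deg) = 0.5299
sin(58 deg) = 0.8480
R1*R2 = 0.5299 + 0.8480*e12


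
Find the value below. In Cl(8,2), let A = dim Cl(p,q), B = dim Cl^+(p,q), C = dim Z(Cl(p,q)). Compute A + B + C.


n = 8 + 2 = 10
Total dim = 2^10 = 1024
Even subalgebra dim = 2^9 = 512
n is even, so center dim = 1
Sum = 1024 + 512 + 1 = 1537


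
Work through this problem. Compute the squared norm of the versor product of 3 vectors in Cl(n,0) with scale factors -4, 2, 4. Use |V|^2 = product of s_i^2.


Each vector v_i has |v_i|^2 = s_i^2
Squared scales: (-4)^2 = 16, 2^2 = 4, 4^2 = 16
|V|^2 = 16 * 4 * 16
= 1024


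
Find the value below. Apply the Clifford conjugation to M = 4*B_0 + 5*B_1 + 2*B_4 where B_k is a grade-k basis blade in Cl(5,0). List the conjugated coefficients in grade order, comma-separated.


Clifford conjugate sign for grade k: (-1)^(k(k+1)/2)
Grade 0: (-1)^(0*1/2) = (-1)^0 = 1, coeff 4 -> 4
Grade 1: (-1)^(1*2/2) = (-1)^1 = -1, coeff 5 -> -5
Grade 4: (-1)^(4*5/2) = (-1)^10 = 1, coeff 2 -> 2
Conjugated coefficients: 4, -5, 2


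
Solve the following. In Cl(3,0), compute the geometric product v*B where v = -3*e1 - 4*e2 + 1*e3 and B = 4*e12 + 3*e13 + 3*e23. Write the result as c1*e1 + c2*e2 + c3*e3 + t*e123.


vB has grade-1 (vector) and grade-3 (trivector) parts: vB = (v _| B) + (v ^ B).
Vector part <vB>_1:
  e1: -v2*b12 - v3*b13 = -(-4)*(4) - (1)*(3) = 13
  e2: v1*b12 - v3*b23 = (-3)*(4) - (1)*(3) = -15
  e3: v1*b13 + v2*b23 = (-3)*(3) + (-4)*(3) = -21
Trivector part <vB>_3:
  e123: v1*b23 - v2*b13 + v3*b12 = (-3)*(3) - (-4)*(3) + (1)*(4) = 7
vB = 13*e1 - 15*e2 - 21*e3 + 7*e123


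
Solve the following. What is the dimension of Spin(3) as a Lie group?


Spin(n) double-covers SO(n); both have Lie algebra so(n) of dimension n(n-1)/2.
n = 3
n(n-1) = 3 * 2 = 6
dim Spin(3) = 6/2 = 3


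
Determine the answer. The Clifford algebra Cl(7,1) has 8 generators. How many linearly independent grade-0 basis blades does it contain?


Number of grade-k basis blades in Cl(p,q) with n = p + q is C(n, k).
n = 7 + 1 = 8
C(8, 0) = 8! / (0! * 8!)
= 40320 / (1 * 40320)
= 1


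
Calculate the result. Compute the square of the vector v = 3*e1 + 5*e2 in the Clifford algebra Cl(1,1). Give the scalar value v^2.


v^2 = sum of c_i^2 * e_i^2
Positive signature terms (e_i^2 = +1): 3^2 = 9
Negative signature terms (e_j^2 = -1): 5^2 = 25
v^2 = 9 - 25 = -16


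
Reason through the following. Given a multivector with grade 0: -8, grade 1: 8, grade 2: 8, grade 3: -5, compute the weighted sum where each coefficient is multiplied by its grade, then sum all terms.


Grade-weighted sum = sum of grade_k * coefficient_k
0*(-8) = 0
1*8 = 8
2*8 = 16
3*(-5) = -15
Total = 0 + 8 + 16 + (-15) = 9


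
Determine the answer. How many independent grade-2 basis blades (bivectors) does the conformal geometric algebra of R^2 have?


The conformal model of R^2 uses Cl(3,1) with m = 2 + 2 = 4 generators.
Number of grade-2 blades = C(m, 2) = C(4, 2)
= 4*3/2 = 6


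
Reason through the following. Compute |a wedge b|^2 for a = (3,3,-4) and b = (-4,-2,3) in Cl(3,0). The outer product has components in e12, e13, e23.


a wedge b = (a1*b2 - a2*b1)*e12 + (a1*b3 - a3*b1)*e13 + (a2*b3 - a3*b2)*e23
e12 coeff: 3*(-2) - 3*(-4) = -6 - (-12) = 6
e13 coeff: 3*3 - (-4)*(-4) = 9 - 16 = -7
e23 coeff: 3*3 - (-4)*(-2) = 9 - 8 = 1
|a wedge b|^2 = 6^2 + (-7)^2 + 1^2
= 36 + 49 + 1
= 86


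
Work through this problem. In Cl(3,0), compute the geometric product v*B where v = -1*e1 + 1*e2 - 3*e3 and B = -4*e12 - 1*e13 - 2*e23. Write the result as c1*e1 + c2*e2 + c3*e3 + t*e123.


vB has grade-1 (vector) and grade-3 (trivector) parts: vB = (v _| B) + (v ^ B).
Vector part <vB>_1:
  e1: -v2*b12 - v3*b13 = -(1)*(-4) - (-3)*(-1) = 1
  e2: v1*b12 - v3*b23 = (-1)*(-4) - (-3)*(-2) = -2
  e3: v1*b13 + v2*b23 = (-1)*(-1) + (1)*(-2) = -1
Trivector part <vB>_3:
  e123: v1*b23 - v2*b13 + v3*b12 = (-1)*(-2) - (1)*(-1) + (-3)*(-4) = 15
vB = 1*e1 - 2*e2 - 1*e3 + 15*e123


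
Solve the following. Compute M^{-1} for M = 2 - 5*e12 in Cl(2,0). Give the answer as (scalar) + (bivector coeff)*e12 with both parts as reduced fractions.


M = 2 - 5*e12, where e12^2 = -1.
Since M commutes with its reverse ~M = a - b*e12, M * ~M = a^2 - b^2*e12^2 = a^2 + b^2.
So M^{-1} = ~M / (a^2 + b^2) = (a - b*e12)/(a^2 + b^2).
a^2 + b^2 = 4 + 25 = 29
Scalar part = 2/29 = 2/29
Bivector coeff = 5/29 = 5/29
M^{-1} = 2/29 + 5/29*e12


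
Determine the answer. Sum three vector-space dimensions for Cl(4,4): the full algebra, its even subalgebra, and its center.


n = 4 + 4 = 8
Total dim = 2^8 = 256
Even subalgebra dim = 2^7 = 128
n is even, so center dim = 1
Sum = 256 + 128 + 1 = 385


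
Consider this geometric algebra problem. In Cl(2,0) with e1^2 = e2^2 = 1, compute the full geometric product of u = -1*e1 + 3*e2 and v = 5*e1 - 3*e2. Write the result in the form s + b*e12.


Expand: (-1*e1 + 3*e2)(5*e1 - 3*e2)
= (-1)*5*e1e1 + (-1)*(-3)*e1e2 + 3*5*e2e1 + 3*(-3)*e2e2
Using e1^2 = e2^2 = 1, e2e1 = -e1e2:
Scalar part s = (-1)*5 + 3*(-3) = -5 + (-9) = -14
Bivector part b = (-1)*(-3) - 3*5 = 3 - 15 = -12
uv = -14 - 12*e12


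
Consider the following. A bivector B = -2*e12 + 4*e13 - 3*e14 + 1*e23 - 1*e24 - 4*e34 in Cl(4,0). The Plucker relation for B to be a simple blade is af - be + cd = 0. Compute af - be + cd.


Plucker relation: af - be + cd
a*f = (-2)*(-4) = 8
b*e = 4*(-1) = -4
c*d = (-3)*1 = -3
af - be + cd = 8 - (-4) + (-3)
= 9


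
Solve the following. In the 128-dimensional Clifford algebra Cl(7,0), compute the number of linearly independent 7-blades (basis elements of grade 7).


Number of grade-k basis blades in Cl(p,q) with n = p + q is C(n, k).
n = 7 + 0 = 7
C(7, 7) = 7! / (7! * 0!)
= 5040 / (5040 * 1)
= 1


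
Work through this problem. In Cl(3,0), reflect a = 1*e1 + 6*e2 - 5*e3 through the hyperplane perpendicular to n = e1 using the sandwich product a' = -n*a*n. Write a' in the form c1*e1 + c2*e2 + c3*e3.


Reflection formula: a' = -n*a*n, with n = e1 (unit vector, n^2 = 1).
For reflection through hyperplane perp to e1:
The component along e1 flips sign, others stay.
a = (1, 6, -5)
a' = (-1, 6, -5)
a' = -1*e1 + 6*e2 - 5*e3


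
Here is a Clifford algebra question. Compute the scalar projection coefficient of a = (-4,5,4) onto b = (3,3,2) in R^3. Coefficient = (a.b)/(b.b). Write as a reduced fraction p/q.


Projection coefficient = (a . b) / (b . b)
a . b = (-4)*3 + 5*3 + 4*2
= -12 + 15 + 8 = 11
b . b = 3^2 + 3^2 + 2^2
= 9 + 9 + 4 = 22
Coefficient = 11/22
In lowest terms: 1/2


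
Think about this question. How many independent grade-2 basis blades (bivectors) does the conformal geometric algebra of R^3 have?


The conformal model of R^3 uses Cl(4,1) with m = 3 + 2 = 5 generators.
Number of grade-2 blades = C(m, 2) = C(5, 2)
= 5*4/2 = 10


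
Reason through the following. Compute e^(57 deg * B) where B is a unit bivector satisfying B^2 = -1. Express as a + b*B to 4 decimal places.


For a unit bivector B with B^2 = -1, the exponential series gives
e^(theta*B) = cos(theta) + sin(theta)*B (the GA analogue of Euler's formula).
theta = 57 degrees = 0.994838 rad
cos(57 deg) = 0.5446
sin(57 deg) = 0.8387
exp(theta*B) = 0.5446 + 0.8387*B


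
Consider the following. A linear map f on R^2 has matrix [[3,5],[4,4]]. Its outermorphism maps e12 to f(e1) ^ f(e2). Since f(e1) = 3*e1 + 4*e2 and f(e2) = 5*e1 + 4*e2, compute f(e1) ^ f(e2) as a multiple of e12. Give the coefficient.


The outermorphism of a linear map f sends e1^e2 to f(e1)^f(e2).
f(e1) = 3*e1 + 4*e2
f(e2) = 5*e1 + 4*e2
f(e1) ^ f(e2) = (3*e1 + 4*e2) ^ (5*e1 + 4*e2)
= 3*4*e12 + 4*5*e21
= (12 - 20)*e12
= -8*e12
Coefficient = -8


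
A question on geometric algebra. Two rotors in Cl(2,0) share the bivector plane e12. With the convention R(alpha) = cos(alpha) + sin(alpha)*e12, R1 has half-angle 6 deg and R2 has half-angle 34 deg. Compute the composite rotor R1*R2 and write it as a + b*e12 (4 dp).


Same-plane rotors commute and their half-angles add:
R1*R2 = cos(a1 + a2) + sin(a1 + a2)*e12.
a1 + a2 = 6 + 34 = 40 deg
cos(40 deg) = 0.7660
sin(40 deg) = 0.6428
R1*R2 = 0.7660 + 0.6428*e12


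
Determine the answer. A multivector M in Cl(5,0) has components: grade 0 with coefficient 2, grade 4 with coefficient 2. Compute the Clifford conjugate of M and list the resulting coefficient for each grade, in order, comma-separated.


Clifford conjugate sign for grade k: (-1)^(k(k+1)/2)
Grade 0: (-1)^(0*1/2) = (-1)^0 = 1, coeff 2 -> 2
Grade 4: (-1)^(4*5/2) = (-1)^10 = 1, coeff 2 -> 2
Conjugated coefficients: 2, 2


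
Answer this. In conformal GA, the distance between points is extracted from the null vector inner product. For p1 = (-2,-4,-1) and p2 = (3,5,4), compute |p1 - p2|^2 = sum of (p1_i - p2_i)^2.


p1 - p2 = (-5, -9, -5)
|p1 - p2|^2 = (-5)^2 + (-9)^2 + (-5)^2
= 25 + 81 + 25
= 131


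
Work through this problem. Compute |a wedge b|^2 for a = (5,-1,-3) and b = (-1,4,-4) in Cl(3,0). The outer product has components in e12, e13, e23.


a wedge b = (a1*b2 - a2*b1)*e12 + (a1*b3 - a3*b1)*e13 + (a2*b3 - a3*b2)*e23
e12 coeff: 5*4 - (-1)*(-1) = 20 - 1 = 19
e13 coeff: 5*(-4) - (-3)*(-1) = -20 - 3 = -23
e23 coeff: (-1)*(-4) - (-3)*4 = 4 - (-12) = 16
|a wedge b|^2 = 19^2 + (-23)^2 + 16^2
= 361 + 529 + 256
= 1146


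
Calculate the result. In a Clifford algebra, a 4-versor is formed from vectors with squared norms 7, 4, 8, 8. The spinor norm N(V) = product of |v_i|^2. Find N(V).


Spinor norm N(V) = |v1|^2 * |v2|^2 * ... * |v4|^2
= 7 * 4 * 8 * 8
Running product: 7, 28, 224, 1792
N(V) = 1792


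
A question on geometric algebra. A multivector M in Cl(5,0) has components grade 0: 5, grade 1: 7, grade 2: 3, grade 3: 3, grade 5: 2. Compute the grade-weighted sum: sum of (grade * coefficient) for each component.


Grade-weighted sum = sum of grade_k * coefficient_k
0*5 = 0
1*7 = 7
2*3 = 6
3*3 = 9
5*2 = 10
Total = 0 + 7 + 6 + 9 + 10 = 32


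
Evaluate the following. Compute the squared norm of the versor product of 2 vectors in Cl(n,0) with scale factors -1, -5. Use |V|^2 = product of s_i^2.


Each vector v_i has |v_i|^2 = s_i^2
Squared scales: (-1)^2 = 1, (-5)^2 = 25
|V|^2 = 1 * 25
= 25


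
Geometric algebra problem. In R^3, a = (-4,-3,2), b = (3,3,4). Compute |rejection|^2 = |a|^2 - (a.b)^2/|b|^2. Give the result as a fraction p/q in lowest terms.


|a|^2 = (-4)^2 + (-3)^2 + 2^2 = 29
|b|^2 = 3^2 + 3^2 + 4^2 = 34
a . b = (-4)*3 + (-3)*3 + 2*4 = -13
(a.b)^2 = (-13)^2 = 169
|rej|^2 = 29 - 169/34
= (986 - 169)/34
= 817/34
In lowest terms: 817/34


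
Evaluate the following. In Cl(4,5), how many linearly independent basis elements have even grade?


Even subalgebra dimension = 2^(n-1)
n = 4 + 5 = 9
2^(9 - 1) = 2^8 = 256
Verification: sum of C(9,k) for even k = 1 + 36 + 126 + 84 + 9 = 256
Result = 256


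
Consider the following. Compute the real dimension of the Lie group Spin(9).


Spin(n) double-covers SO(n); both have Lie algebra so(n) of dimension n(n-1)/2.
n = 9
n(n-1) = 9 * 8 = 72
dim Spin(9) = 72/2 = 36


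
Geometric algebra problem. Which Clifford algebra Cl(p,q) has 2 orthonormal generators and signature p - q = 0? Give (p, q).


We need p + q = 2 and p - q = 0.
Adding: 2p = 2 + 0 = 2, so p = 1.
Then q = 2 - 1 = 1.
(p, q) = (1, 1)


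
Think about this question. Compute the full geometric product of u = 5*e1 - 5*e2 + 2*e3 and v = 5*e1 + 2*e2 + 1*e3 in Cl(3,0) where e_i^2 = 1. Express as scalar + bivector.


In Cl(3,0): e_i^2 = 1, e_ie_j = -e_je_i for i != j.
Scalar part = u . v = 5*5 + (-5)*2 + 2*1
= 25 + (-10) + 2 = 17
e12 coeff = 5*2 - (-5)*5 = 10 - (-25) = 35
e13 coeff = 5*1 - 2*5 = 5 - 10 = -5
e23 coeff = (-5)*1 - 2*2 = -5 - 4 = -9
uv = 17 + 35*e12 - 5*e13 - 9*e23


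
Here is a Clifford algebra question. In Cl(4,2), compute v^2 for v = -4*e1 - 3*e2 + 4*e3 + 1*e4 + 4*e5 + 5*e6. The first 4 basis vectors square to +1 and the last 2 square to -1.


v^2 = sum of c_i^2 * e_i^2
Positive signature terms (e_i^2 = +1): (-4)^2 + (-3)^2 + 4^2 + 1^2 = 42
Negative signature terms (e_j^2 = -1): 4^2 + 5^2 = 41
v^2 = 42 - 41 = 1


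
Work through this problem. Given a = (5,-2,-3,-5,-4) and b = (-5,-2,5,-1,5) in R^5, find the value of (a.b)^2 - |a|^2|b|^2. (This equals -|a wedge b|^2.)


a . b = 5*(-5) + (-2)*(-2) + (-3)*5 + (-5)*(-1) + (-4)*5
= -25 + 4 + (-15) + 5 + (-20) = -51
|a|^2 = 5^2 + (-2)^2 + (-3)^2 + (-5)^2 + (-4)^2 = 79
|b|^2 = (-5)^2 + (-2)^2 + 5^2 + (-1)^2 + 5^2 = 80
(a.b)^2 = (-51)^2 = 2601
|a|^2 * |b|^2 = 79 * 80 = 6320
Result = 2601 - 6320 = -3719


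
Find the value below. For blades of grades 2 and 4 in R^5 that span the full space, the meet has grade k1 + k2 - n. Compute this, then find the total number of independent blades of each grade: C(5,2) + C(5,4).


Meet grade = grade(A) + grade(B) - n
= 2 + 4 - 5 = 1
C(5,2) = 10
C(5,4) = 5
dim_A + dim_B = 10 + 5 = 15


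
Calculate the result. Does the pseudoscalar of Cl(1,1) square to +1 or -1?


The pseudoscalar I = e1...e_n (product of all n generators) of Cl(p,q) satisfies I^2 = (-1)^(q + n(n-1)/2).
p = 1, q = 1, n = p + q = 2
n(n-1)/2 = 2 * 1 / 2 = 1
Exponent = q + n(n-1)/2 = 1 + 1 = 2
I^2 = (-1)^2 = +1


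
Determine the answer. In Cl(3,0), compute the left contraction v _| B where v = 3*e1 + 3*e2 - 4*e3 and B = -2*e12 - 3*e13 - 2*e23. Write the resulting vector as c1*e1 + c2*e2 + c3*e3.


Left contraction v _| B = <vB>_1 (grade-1 part of the geometric product vB).
Using e1_|e12 = e2, e2_|e12 = -e1, e1_|e13 = e3, e3_|e13 = -e1, e2_|e23 = e3, e3_|e23 = -e2:
e1 coeff: -v2*b12 - v3*b13 = -(3)*(-2) - (-4)*(-3) = -6
e2 coeff: v1*b12 - v3*b23 = (3)*(-2) - (-4)*(-2) = -14
e3 coeff: v1*b13 + v2*b23 = (3)*(-3) + (3)*(-2) = -15
v _| B = -6*e1 - 14*e2 - 15*e3


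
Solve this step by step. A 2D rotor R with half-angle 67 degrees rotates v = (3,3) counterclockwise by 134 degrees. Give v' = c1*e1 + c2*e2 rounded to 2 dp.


Rotor R = cos(67deg) - sin(67deg)*e12
Rotation angle theta = 2 * 67 = 134 degrees
v' = R*v*~R rotates v by theta.
cos(134deg) = -0.6947, sin(134deg) = 0.7193
v'_1 = 3*cos(134deg) - 3*sin(134deg)
= 3*(-0.6947) - 3*0.7193
= -4.24
v'_2 = 3*sin(134deg) + 3*cos(134deg)
= 3*0.7193 + 3*(-0.6947)
= 0.07
v' = -4.24*e1 + 0.07*e2


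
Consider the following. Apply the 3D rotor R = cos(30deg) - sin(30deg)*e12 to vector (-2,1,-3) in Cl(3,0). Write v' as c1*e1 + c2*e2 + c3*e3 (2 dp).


Rotor R = cos(30deg) - sin(30deg)*e12
Rotation angle theta = 2 * 30 = 60 degrees in the e12 plane (e1 -> e2).
The component perpendicular to the plane (e3) is invariant: v'_3 = v3 = -3.00
cos(60deg) = 0.5000, sin(60deg) = 0.8660
v'_1 = v1*cos(theta) - v2*sin(theta) = -2*0.5000 - 1*0.8660 = -1.87
v'_2 = v1*sin(theta) + v2*cos(theta) = -2*0.8660 + 1*0.5000 = -1.23
v' = -1.87*e1 - 1.23*e2 - 3.00*e3
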